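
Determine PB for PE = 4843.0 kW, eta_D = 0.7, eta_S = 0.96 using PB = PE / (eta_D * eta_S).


Formula: PB = PE / (eta_D * eta_S)
Step 1 — combined efficiency = eta_D * eta_S = 0.7 * 0.96 = 0.672
Step 2 — PB = 4843.0 / 0.672 ≈ 7206.8 kW (5 s.f.)

7206.8 kW


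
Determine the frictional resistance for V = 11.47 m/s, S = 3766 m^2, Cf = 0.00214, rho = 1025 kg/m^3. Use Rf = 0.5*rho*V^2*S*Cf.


Formula: Rf = 0.5 * rho * V^2 * S * Cf
Step 1 — V^2 = 11.47^2 = 131.5609
Step 2 — 0.5 * rho * V^2 = 0.5 * 1025 * 131.5609 = 67424.96125
Step 3 — Rf = 67424.96125 * 3766 * 0.00214 ≈ 543390 N (5 s.f.)

543390 N


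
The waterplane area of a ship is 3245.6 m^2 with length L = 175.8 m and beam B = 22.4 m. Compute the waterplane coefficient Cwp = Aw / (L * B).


Formula: Cwp = Aw / (L * B)
Step 1 — L * B = 175.8 * 22.4 = 3937.92 m^2
Step 2 — Cwp = 3245.6 / 3937.92 ≈ 0.82419 (5 s.f.)

0.82419


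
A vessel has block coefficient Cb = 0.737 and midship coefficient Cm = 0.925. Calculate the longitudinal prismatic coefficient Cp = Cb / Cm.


Formula: Cp = Cb / Cm
Substituting: Cp = 0.737 / 0.925
Result: Cp ≈ 0.79676 (5 s.f.)

0.79676


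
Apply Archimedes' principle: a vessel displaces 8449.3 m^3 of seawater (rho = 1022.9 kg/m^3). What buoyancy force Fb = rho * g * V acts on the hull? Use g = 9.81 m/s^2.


Formula: Fb = rho * g * V
Substituting: Fb = 1022.9 * 9.81 * 8449.3
Intermediate: 1022.9 * 9.81 = 10034.649
Result: Fb = 10034.649 * 8449.3 ≈ 84786000 N (5 s.f.)

84786000 N


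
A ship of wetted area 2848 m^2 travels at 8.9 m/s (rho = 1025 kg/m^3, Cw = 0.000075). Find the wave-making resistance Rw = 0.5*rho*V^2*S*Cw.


Formula: Rw = 0.5 * rho * V^2 * S * Cw
Step 1 — V^2 = 8.9^2 = 79.21
Step 2 — 0.5 * rho * V^2 = 0.5 * 1025 * 79.21 = 40595.125
Step 3 — Rw = 40595.125 * 2848 * 0.000075 ≈ 8671.1 N (5 s.f.)

8671.1 N


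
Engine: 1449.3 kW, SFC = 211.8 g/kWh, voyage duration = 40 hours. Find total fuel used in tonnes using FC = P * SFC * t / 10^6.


Formula: FC (tonnes) = P * SFC * t / 1,000,000
Step 1 — P * SFC * t = 1449.3 * 211.8 * 40 = 12278469.6 g
Step 2 — FC (tonnes) = 12278469.6 / 1,000,000 ≈ 12.278 tonnes (5 s.f.)

12.278 tonnes


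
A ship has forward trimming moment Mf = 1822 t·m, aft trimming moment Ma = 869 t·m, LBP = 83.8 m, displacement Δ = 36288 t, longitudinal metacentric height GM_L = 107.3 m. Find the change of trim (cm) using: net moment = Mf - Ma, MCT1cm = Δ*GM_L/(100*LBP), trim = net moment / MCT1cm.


Formula: net trimming moment = Mf - Ma; MCT1cm = Δ*GM_L/(100*LBP); trim = net moment / MCT1cm
Step 1 — net trimming moment = 1822 - 869 = 953 t·m
Step 2 — MCT1cm = 36288 * 107.3 / (100 * 83.8) = 464.6423 t·m/cm
Step 3 — trim = 953 / 464.6423 ≈ 2.0510 cm (5 s.f.)

2.0510 cm


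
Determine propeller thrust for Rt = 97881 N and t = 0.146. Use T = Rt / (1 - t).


Formula: T = Rt / (1 - t)
Step 1 — (1 - t) = 1 - 0.146 = 0.854
Step 2 — T = 97881 / 0.854 ≈ 114610 N (5 s.f.)

114610 N


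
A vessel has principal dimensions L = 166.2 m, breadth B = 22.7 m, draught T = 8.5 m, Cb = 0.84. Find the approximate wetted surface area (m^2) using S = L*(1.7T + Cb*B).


Formula: S = 1.7*L*T + V/T with V = Cb*L*B*T, i.e. S = L * (1.7*T + Cb*B)
Step 1 — 1.7*T = 1.7 * 8.5 = 14.45 m
Step 2 — Cb*B = 0.84 * 22.7 = 19.068 m
Step 3 — 1.7*T + Cb*B = 14.45 + 19.068 = 33.518 m
Step 4 — S = 166.2 * 33.518 ≈ 5570.7 m^2 (5 s.f.)

5570.7 m^2


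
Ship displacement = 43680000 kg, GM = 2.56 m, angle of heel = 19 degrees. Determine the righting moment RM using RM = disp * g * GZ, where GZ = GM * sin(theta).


Formula: GZ = GM * sin(theta); RM = disp * g * GZ
Step 1 — GZ = 2.56 * sin(19°) = 2.56 * 0.325568 = 0.833454 m
Step 2 — RM = 43680000 * 9.81 * 0.833454 ≈ 357140000 N·m (5 s.f.)

357140000 N·m


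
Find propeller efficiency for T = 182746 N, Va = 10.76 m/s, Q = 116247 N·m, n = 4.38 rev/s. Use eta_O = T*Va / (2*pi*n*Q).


Formula: eta = T * Va / (2 * pi * n * Q)
Step 1 — numerator = T * Va = 182746 * 10.76 = 1966346.96
Step 2 — 2 * pi * n = 2 * pi * 4.38 = 27.520352
Step 3 — denominator = 27.520352 * 116247 = 3199158.36
Step 4 — eta = 1966346.96 / 3199158.36 ≈ 0.61465 (5 s.f.)

0.61465


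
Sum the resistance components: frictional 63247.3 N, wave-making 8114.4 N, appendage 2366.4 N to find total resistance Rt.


Formula: Rt = Rf + Rw + Ra
Substituting: Rt = 63247.3 + 8114.4 + 2366.4
Result: Rt = 73728.1 N

73728.1 N


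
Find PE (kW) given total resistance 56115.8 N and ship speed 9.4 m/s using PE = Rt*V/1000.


Formula: PE = Rt * V / 1000 (kW)
Step 1 — PE (W) = 56115.8 * 9.4 = 527488.52 W
Step 2 — PE (kW) = 527488.52 / 1000 ≈ 527.49 kW (5 s.f.)

527.49 kW


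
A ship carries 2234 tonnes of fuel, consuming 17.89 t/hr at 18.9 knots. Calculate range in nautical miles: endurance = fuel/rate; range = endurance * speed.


Formula: endurance = fuel / rate; range = endurance * speed
Step 1 — endurance = 2234 / 17.89 = 124.8742 hours
Step 2 — range = 124.8742 * 18.9 ≈ 2360.1 nautical miles (5 s.f.)

2360.1 NM


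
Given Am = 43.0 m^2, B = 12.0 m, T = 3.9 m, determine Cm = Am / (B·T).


Formula: Cm = Am / (B * T)
Step 1 — B * T = 12.0 * 3.9 = 46.8 m^2
Step 2 — Cm = 43.0 / 46.8 ≈ 0.91880 (5 s.f.)

0.91880


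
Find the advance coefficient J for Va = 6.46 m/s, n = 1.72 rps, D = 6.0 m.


Formula: J = Va / (n * D)
Step 1 — n * D = 1.72 * 6.0 = 10.32
Step 2 — J = 6.46 / 10.32 ≈ 0.62597 (5 s.f.)

0.62597


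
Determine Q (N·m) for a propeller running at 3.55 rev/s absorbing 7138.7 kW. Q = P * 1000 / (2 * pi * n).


Formula: Q = P_W / (2 * pi * n)
Step 1 — P_W = 7138.7 kW * 1000 = 7138700.0 W
Step 2 — 2 * pi * n = 2 * pi * 3.55 = 22.305308
Step 3 — Q = 7138700.0 / 22.305308 ≈ 320040 N·m (5 s.f.)

320040 N·m


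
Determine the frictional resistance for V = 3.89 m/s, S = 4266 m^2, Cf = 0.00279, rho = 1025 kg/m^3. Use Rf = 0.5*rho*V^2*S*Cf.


Formula: Rf = 0.5 * rho * V^2 * S * Cf
Step 1 — V^2 = 3.89^2 = 15.1321
Step 2 — 0.5 * rho * V^2 = 0.5 * 1025 * 15.1321 = 7755.20125
Step 3 — Rf = 7755.20125 * 4266 * 0.00279 ≈ 92303 N (5 s.f.)

92303 N


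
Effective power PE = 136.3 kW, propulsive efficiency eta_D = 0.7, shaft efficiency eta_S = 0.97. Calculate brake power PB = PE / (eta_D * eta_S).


Formula: PB = PE / (eta_D * eta_S)
Step 1 — combined efficiency = eta_D * eta_S = 0.7 * 0.97 = 0.679
Step 2 — PB = 136.3 / 0.679 ≈ 200.74 kW (5 s.f.)

200.74 kW


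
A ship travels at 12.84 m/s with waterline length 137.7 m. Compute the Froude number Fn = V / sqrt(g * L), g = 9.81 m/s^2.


Formula: Fn = V / sqrt(g * L)
Step 1 — g * L = 9.81 * 137.7 = 1350.837
Step 2 — sqrt(g * L) = sqrt(1350.837) = 36.753735
Step 3 — Fn = 12.84 / 36.753735 ≈ 0.34935 (5 s.f.)

0.34935


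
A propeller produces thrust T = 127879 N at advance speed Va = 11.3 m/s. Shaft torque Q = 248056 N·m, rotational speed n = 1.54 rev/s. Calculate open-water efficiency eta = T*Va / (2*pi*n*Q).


Formula: eta = T * Va / (2 * pi * n * Q)
Step 1 — numerator = T * Va = 127879 * 11.3 = 1445032.7
Step 2 — 2 * pi * n = 2 * pi * 1.54 = 9.676105
Step 3 — denominator = 9.676105 * 248056 = 2400215.9
Step 4 — eta = 1445032.7 / 2400215.9 ≈ 0.60204 (5 s.f.)

0.60204


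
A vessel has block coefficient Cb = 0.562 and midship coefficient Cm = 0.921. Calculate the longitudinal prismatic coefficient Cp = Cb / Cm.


Formula: Cp = Cb / Cm
Substituting: Cp = 0.562 / 0.921
Result: Cp ≈ 0.61021 (5 s.f.)

0.61021


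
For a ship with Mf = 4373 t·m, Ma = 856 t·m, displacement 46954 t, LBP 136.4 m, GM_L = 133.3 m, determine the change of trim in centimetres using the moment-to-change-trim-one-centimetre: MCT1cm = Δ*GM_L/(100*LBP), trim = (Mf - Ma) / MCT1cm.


Formula: net trimming moment = Mf - Ma; MCT1cm = Δ*GM_L/(100*LBP); trim = net moment / MCT1cm
Step 1 — net trimming moment = 4373 - 856 = 3517 t·m
Step 2 — MCT1cm = 46954 * 133.3 / (100 * 136.4) = 458.8686 t·m/cm
Step 3 — trim = 3517 / 458.8686 ≈ 7.6645 cm (5 s.f.)

7.6645 cm


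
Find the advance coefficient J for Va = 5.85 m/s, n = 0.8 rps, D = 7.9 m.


Formula: J = Va / (n * D)
Step 1 — n * D = 0.8 * 7.9 = 6.32
Step 2 — J = 5.85 / 6.32 ≈ 0.92563 (5 s.f.)

0.92563


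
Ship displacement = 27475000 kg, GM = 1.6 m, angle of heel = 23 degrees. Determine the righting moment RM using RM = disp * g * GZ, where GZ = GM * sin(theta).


Formula: GZ = GM * sin(theta); RM = disp * g * GZ
Step 1 — GZ = 1.6 * sin(23°) = 1.6 * 0.390731 = 0.62517 m
Step 2 — RM = 27475000 * 9.81 * 0.62517 ≈ 168500000 N·m (5 s.f.)

168500000 N·m


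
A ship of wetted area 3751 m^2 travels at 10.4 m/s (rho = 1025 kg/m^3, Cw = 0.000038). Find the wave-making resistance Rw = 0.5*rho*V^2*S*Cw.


Formula: Rw = 0.5 * rho * V^2 * S * Cw
Step 1 — V^2 = 10.4^2 = 108.16
Step 2 — 0.5 * rho * V^2 = 0.5 * 1025 * 108.16 = 55432.0
Step 3 — Rw = 55432.0 * 3751 * 0.000038 ≈ 7901.2 N (5 s.f.)

7901.2 N


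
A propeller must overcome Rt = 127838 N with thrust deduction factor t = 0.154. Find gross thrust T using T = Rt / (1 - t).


Formula: T = Rt / (1 - t)
Step 1 — (1 - t) = 1 - 0.154 = 0.846
Step 2 — T = 127838 / 0.846 ≈ 151110 N (5 s.f.)

151110 N


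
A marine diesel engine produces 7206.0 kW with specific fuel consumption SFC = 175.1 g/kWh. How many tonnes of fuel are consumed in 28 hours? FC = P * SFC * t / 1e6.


Formula: FC (tonnes) = P * SFC * t / 1,000,000
Step 1 — P * SFC * t = 7206.0 * 175.1 * 28 = 35329576.8 g
Step 2 — FC (tonnes) = 35329576.8 / 1,000,000 ≈ 35.330 tonnes (5 s.f.)

35.330 tonnes


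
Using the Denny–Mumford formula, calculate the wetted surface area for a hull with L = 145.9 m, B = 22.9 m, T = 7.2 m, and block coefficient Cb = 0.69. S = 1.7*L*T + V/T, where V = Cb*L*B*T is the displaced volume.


Formula: S = 1.7*L*T + V/T with V = Cb*L*B*T, i.e. S = L * (1.7*T + Cb*B)
Step 1 — 1.7*T = 1.7 * 7.2 = 12.24 m
Step 2 — Cb*B = 0.69 * 22.9 = 15.801 m
Step 3 — 1.7*T + Cb*B = 12.24 + 15.801 = 28.041 m
Step 4 — S = 145.9 * 28.041 ≈ 4091.2 m^2 (5 s.f.)

4091.2 m^2


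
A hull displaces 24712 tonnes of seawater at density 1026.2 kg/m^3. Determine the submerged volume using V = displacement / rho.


Formula: V = mass / rho
Step 1 — convert tonnes to kg: 24712 t * 1000 = 24712000 kg
Step 2 — V = 24712000 / 1026.2 ≈ 24081 m^3 (5 s.f.)

24081 m^3


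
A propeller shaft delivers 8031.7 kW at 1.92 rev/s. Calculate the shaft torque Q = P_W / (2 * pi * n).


Formula: Q = P_W / (2 * pi * n)
Step 1 — P_W = 8031.7 kW * 1000 = 8031700.0 W
Step 2 — 2 * pi * n = 2 * pi * 1.92 = 12.063716
Step 3 — Q = 8031700.0 / 12.063716 ≈ 665770 N·m (5 s.f.)

665770 N·m


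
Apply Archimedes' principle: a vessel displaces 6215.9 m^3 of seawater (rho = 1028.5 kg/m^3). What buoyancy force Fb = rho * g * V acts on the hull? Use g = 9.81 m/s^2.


Formula: Fb = rho * g * V
Substituting: Fb = 1028.5 * 9.81 * 6215.9
Intermediate: 1028.5 * 9.81 = 10089.585
Result: Fb = 10089.585 * 6215.9 ≈ 62716000 N (5 s.f.)

62716000 N


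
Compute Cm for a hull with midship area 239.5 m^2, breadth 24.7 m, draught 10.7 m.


Formula: Cm = Am / (B * T)
Step 1 — B * T = 24.7 * 10.7 = 264.29 m^2
Step 2 — Cm = 239.5 / 264.29 ≈ 0.90620 (5 s.f.)

0.90620


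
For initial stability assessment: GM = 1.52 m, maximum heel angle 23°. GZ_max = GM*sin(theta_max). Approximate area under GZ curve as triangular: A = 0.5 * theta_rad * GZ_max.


Formula: GZ_max = GM * sin(theta); Area = 0.5 * theta_rad * GZ_max
Step 1 — GZ_max = 1.52 * sin(23°) = 1.52 * 0.390731 = 0.593911 m
Step 2 — theta_rad = 23 * pi/180 = 0.401426 rad
Step 3 — Area = 0.5 * 0.401426 * 0.593911 ≈ 0.11921 m·rad (5 s.f.)

0.11921 m·rad


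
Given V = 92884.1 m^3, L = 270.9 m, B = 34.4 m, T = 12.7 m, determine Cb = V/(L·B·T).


Formula: Cb = V / (L * B * T)
Step 1 — L * B * T = 270.9 * 34.4 * 12.7 = 118350.792 m^3
Step 2 — Cb = 92884.1 / 118350.792 ≈ 0.78482 (5 s.f.)

0.78482


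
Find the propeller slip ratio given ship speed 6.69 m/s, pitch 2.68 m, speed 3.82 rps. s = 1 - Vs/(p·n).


Formula: s = 1 - Vs / (p * n)
Step 1 — p * n = 2.68 * 3.82 = 10.2376
Step 2 — Vs / (p*n) = 6.69 / 10.2376 = 0.653473 (6 d.p.)
Step 3 — s = 1 - 0.653473 = 0.346527

0.346527


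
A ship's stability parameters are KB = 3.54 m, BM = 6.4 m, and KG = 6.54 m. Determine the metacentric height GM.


Formula: GM = KB + BM - KG
Step 1 — KM = KB + BM = 3.54 + 6.4 = 9.94 m
Step 2 — GM = KM - KG = 9.94 - 6.54 = 3.4 m

3.4 m


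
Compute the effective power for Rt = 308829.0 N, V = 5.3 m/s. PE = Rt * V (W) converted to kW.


Formula: PE = Rt * V / 1000 (kW)
Step 1 — PE (W) = 308829.0 * 5.3 = 1636793.7 W
Step 2 — PE (kW) = 1636793.7 / 1000 ≈ 1636.8 kW (5 s.f.)

1636.8 kW


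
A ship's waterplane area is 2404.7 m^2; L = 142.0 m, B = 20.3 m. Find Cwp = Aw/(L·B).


Formula: Cwp = Aw / (L * B)
Step 1 — L * B = 142.0 * 20.3 = 2882.6 m^2
Step 2 — Cwp = 2404.7 / 2882.6 ≈ 0.83421 (5 s.f.)

0.83421


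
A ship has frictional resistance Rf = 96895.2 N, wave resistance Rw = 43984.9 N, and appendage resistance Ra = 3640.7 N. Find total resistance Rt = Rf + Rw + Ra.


Formula: Rt = Rf + Rw + Ra
Substituting: Rt = 96895.2 + 43984.9 + 3640.7
Result: Rt = 144520.8 N

144520.8 N


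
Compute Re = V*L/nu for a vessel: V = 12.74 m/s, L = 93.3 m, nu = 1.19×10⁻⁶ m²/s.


Formula: Re = V * L / nu
Step 1 — V * L = 12.74 * 93.3 = 1188.642 m^2/s
Step 2 — Re = 1188.642 / 1.19e-6 = 9.99e+08

9.99e+08


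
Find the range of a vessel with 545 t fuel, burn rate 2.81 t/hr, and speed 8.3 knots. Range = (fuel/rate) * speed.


Formula: endurance = fuel / rate; range = endurance * speed
Step 1 — endurance = 545 / 2.81 = 193.9502 hours
Step 2 — range = 193.9502 * 8.3 ≈ 1609.8 nautical miles (5 s.f.)

1609.8 NM


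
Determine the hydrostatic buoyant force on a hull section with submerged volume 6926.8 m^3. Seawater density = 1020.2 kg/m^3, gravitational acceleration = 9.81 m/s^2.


Formula: Fb = rho * g * V
Substituting: Fb = 1020.2 * 9.81 * 6926.8
Intermediate: 1020.2 * 9.81 = 10008.162
Result: Fb = 10008.162 * 6926.8 ≈ 69325000 N (5 s.f.)

69325000 N


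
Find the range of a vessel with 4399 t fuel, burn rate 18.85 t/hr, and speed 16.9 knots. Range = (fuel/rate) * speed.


Formula: endurance = fuel / rate; range = endurance * speed
Step 1 — endurance = 4399 / 18.85 = 233.3687 hours
Step 2 — range = 233.3687 * 16.9 ≈ 3943.9 nautical miles (5 s.f.)

3943.9 NM


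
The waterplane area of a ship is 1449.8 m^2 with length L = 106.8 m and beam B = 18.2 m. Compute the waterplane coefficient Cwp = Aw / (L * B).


Formula: Cwp = Aw / (L * B)
Step 1 — L * B = 106.8 * 18.2 = 1943.76 m^2
Step 2 — Cwp = 1449.8 / 1943.76 ≈ 0.74587 (5 s.f.)

0.74587


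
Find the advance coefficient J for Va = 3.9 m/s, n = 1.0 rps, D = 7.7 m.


Formula: J = Va / (n * D)
Step 1 — n * D = 1.0 * 7.7 = 7.7
Step 2 — J = 3.9 / 7.7 ≈ 0.50649 (5 s.f.)

0.50649


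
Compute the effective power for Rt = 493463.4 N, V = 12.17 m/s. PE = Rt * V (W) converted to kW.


Formula: PE = Rt * V / 1000 (kW)
Step 1 — PE (W) = 493463.4 * 12.17 = 6005449.578 W
Step 2 — PE (kW) = 6005449.578 / 1000 ≈ 6005.4 kW (5 s.f.)

6005.4 kW


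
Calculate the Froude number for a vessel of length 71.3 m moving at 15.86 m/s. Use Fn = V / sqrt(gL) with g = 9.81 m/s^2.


Formula: Fn = V / sqrt(g * L)
Step 1 — g * L = 9.81 * 71.3 = 699.453
Step 2 — sqrt(g * L) = sqrt(699.453) = 26.447174
Step 3 — Fn = 15.86 / 26.447174 ≈ 0.59969 (5 s.f.)

0.59969


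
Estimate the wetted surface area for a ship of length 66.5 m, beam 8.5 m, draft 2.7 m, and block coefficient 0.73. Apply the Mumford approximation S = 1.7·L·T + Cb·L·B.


Formula: S = 1.7*L*T + V/T with V = Cb*L*B*T, i.e. S = L * (1.7*T + Cb*B)
Step 1 — 1.7*T = 1.7 * 2.7 = 4.59 m
Step 2 — Cb*B = 0.73 * 8.5 = 6.205 m
Step 3 — 1.7*T + Cb*B = 4.59 + 6.205 = 10.795 m
Step 4 — S = 66.5 * 10.795 ≈ 717.87 m^2 (5 s.f.)

717.87 m^2


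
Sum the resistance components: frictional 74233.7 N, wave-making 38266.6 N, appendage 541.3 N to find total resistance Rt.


Formula: Rt = Rf + Rw + Ra
Substituting: Rt = 74233.7 + 38266.6 + 541.3
Result: Rt = 113041.6 N

113041.6 N


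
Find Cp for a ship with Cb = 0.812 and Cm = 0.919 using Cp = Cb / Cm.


Formula: Cp = Cb / Cm
Substituting: Cp = 0.812 / 0.919
Result: Cp ≈ 0.88357 (5 s.f.)

0.88357


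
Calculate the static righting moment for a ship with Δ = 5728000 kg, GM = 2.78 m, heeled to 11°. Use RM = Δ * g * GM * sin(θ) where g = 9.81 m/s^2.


Formula: GZ = GM * sin(theta); RM = disp * g * GZ
Step 1 — GZ = 2.78 * sin(11°) = 2.78 * 0.190809 = 0.530449 m
Step 2 — RM = 5728000 * 9.81 * 0.530449 ≈ 29807000 N·m (5 s.f.)

29807000 N·m


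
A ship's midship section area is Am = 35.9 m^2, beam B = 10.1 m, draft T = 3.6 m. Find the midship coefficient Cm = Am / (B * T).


Formula: Cm = Am / (B * T)
Step 1 — B * T = 10.1 * 3.6 = 36.36 m^2
Step 2 — Cm = 35.9 / 36.36 ≈ 0.98735 (5 s.f.)

0.98735


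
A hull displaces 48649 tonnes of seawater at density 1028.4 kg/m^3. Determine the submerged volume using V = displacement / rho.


Formula: V = mass / rho
Step 1 — convert tonnes to kg: 48649 t * 1000 = 48649000 kg
Step 2 — V = 48649000 / 1028.4 ≈ 47306 m^3 (5 s.f.)

47306 m^3


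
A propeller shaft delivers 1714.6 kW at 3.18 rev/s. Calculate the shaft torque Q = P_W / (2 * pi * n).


Formula: Q = P_W / (2 * pi * n)
Step 1 — P_W = 1714.6 kW * 1000 = 1714600.0 W
Step 2 — 2 * pi * n = 2 * pi * 3.18 = 19.980529
Step 3 — Q = 1714600.0 / 19.980529 ≈ 85814 N·m (5 s.f.)

85814 N·m


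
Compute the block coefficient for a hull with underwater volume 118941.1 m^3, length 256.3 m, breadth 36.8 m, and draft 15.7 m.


Formula: Cb = V / (L * B * T)
Step 1 — L * B * T = 256.3 * 36.8 * 15.7 = 148079.888 m^3
Step 2 — Cb = 118941.1 / 148079.888 ≈ 0.80322 (5 s.f.)

0.80322


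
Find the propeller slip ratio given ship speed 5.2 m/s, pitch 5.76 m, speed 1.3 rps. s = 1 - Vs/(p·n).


Formula: s = 1 - Vs / (p * n)
Step 1 — p * n = 5.76 * 1.3 = 7.488
Step 2 — Vs / (p*n) = 5.2 / 7.488 = 0.694444 (6 d.p.)
Step 3 — s = 1 - 0.694444 = 0.305556

0.305556


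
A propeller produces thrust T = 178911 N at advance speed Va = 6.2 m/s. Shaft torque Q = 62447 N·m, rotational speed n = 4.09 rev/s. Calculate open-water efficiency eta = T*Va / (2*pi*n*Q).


Formula: eta = T * Va / (2 * pi * n * Q)
Step 1 — numerator = T * Va = 178911 * 6.2 = 1109248.2
Step 2 — 2 * pi * n = 2 * pi * 4.09 = 25.698228
Step 3 — denominator = 25.698228 * 62447 = 1604777.24
Step 4 — eta = 1109248.2 / 1604777.24 ≈ 0.69122 (5 s.f.)

0.69122


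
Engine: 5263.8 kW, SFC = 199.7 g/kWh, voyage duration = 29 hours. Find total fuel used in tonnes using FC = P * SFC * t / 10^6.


Formula: FC (tonnes) = P * SFC * t / 1,000,000
Step 1 — P * SFC * t = 5263.8 * 199.7 * 29 = 30484244.94 g
Step 2 — FC (tonnes) = 30484244.94 / 1,000,000 ≈ 30.484 tonnes (5 s.f.)

30.484 tonnes


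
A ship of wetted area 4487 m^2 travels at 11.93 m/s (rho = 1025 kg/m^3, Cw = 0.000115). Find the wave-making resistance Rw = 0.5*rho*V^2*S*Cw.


Formula: Rw = 0.5 * rho * V^2 * S * Cw
Step 1 — V^2 = 11.93^2 = 142.3249
Step 2 — 0.5 * rho * V^2 = 0.5 * 1025 * 142.3249 = 72941.51125
Step 3 — Rw = 72941.51125 * 4487 * 0.000115 ≈ 37638 N (5 s.f.)

37638 N


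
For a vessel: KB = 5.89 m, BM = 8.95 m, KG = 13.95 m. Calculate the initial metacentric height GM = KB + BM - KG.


Formula: GM = KB + BM - KG
Step 1 — KM = KB + BM = 5.89 + 8.95 = 14.84 m
Step 2 — GM = KM - KG = 14.84 - 13.95 = 0.89 m

0.89 m


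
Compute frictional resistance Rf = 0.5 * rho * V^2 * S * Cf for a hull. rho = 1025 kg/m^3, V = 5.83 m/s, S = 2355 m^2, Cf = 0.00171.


Formula: Rf = 0.5 * rho * V^2 * S * Cf
Step 1 — V^2 = 5.83^2 = 33.9889
Step 2 — 0.5 * rho * V^2 = 0.5 * 1025 * 33.9889 = 17419.31125
Step 3 — Rf = 17419.31125 * 2355 * 0.00171 ≈ 70148 N (5 s.f.)

70148 N


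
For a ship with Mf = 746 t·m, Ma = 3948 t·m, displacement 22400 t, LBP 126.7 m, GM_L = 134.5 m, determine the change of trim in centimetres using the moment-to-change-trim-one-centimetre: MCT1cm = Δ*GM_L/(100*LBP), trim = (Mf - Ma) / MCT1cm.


Formula: net trimming moment = Mf - Ma; MCT1cm = Δ*GM_L/(100*LBP); trim = net moment / MCT1cm
Step 1 — net trimming moment = 746 - 3948 = -3202 t·m
Step 2 — MCT1cm = 22400 * 134.5 / (100 * 126.7) = 237.7901 t·m/cm
Step 3 — trim = -3202 / 237.7901 ≈ -13.466 cm (5 s.f.)

-13.466 cm


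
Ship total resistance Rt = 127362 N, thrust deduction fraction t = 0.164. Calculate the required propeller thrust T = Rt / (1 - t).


Formula: T = Rt / (1 - t)
Step 1 — (1 - t) = 1 - 0.164 = 0.836
Step 2 — T = 127362 / 0.836 ≈ 152350 N (5 s.f.)

152350 N


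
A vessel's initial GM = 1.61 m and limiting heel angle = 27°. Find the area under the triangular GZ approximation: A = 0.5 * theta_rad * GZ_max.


Formula: GZ_max = GM * sin(theta); Area = 0.5 * theta_rad * GZ_max
Step 1 — GZ_max = 1.61 * sin(27°) = 1.61 * 0.45399 = 0.730924 m
Step 2 — theta_rad = 27 * pi/180 = 0.471239 rad
Step 3 — Area = 0.5 * 0.471239 * 0.730924 ≈ 0.17222 m·rad (5 s.f.)

0.17222 m·rad


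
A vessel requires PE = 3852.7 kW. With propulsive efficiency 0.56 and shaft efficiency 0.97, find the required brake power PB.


Formula: PB = PE / (eta_D * eta_S)
Step 1 — combined efficiency = eta_D * eta_S = 0.56 * 0.97 = 0.5432
Step 2 — PB = 3852.7 / 0.5432 ≈ 7092.6 kW (5 s.f.)

7092.6 kW


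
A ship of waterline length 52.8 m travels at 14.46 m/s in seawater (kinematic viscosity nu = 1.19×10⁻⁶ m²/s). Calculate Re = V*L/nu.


Formula: Re = V * L / nu
Step 1 — V * L = 14.46 * 52.8 = 763.488 m^2/s
Step 2 — Re = 763.488 / 1.19e-6 = 6.42e+08

6.42e+08


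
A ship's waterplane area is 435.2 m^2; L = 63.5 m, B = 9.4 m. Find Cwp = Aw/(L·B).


Formula: Cwp = Aw / (L * B)
Step 1 — L * B = 63.5 * 9.4 = 596.9 m^2
Step 2 — Cwp = 435.2 / 596.9 ≈ 0.72910 (5 s.f.)

0.72910


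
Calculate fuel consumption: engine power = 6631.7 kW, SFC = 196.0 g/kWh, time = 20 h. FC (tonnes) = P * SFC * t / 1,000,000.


Formula: FC (tonnes) = P * SFC * t / 1,000,000
Step 1 — P * SFC * t = 6631.7 * 196.0 * 20 = 25996264.0 g
Step 2 — FC (tonnes) = 25996264.0 / 1,000,000 ≈ 25.996 tonnes (5 s.f.)

25.996 tonnes


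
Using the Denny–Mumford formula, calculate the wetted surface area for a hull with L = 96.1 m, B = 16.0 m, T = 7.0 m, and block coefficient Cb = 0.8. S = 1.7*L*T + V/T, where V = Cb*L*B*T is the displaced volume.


Formula: S = 1.7*L*T + V/T with V = Cb*L*B*T, i.e. S = L * (1.7*T + Cb*B)
Step 1 — 1.7*T = 1.7 * 7.0 = 11.9 m
Step 2 — Cb*B = 0.8 * 16.0 = 12.8 m
Step 3 — 1.7*T + Cb*B = 11.9 + 12.8 = 24.7 m
Step 4 — S = 96.1 * 24.7 ≈ 2373.7 m^2 (5 s.f.)

2373.7 m^2


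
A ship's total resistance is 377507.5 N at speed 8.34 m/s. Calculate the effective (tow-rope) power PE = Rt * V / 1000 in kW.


Formula: PE = Rt * V / 1000 (kW)
Step 1 — PE (W) = 377507.5 * 8.34 = 3148412.55 W
Step 2 — PE (kW) = 3148412.55 / 1000 ≈ 3148.4 kW (5 s.f.)

3148.4 kW


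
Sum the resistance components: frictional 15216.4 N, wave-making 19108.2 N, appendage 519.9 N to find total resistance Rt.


Formula: Rt = Rf + Rw + Ra
Substituting: Rt = 15216.4 + 19108.2 + 519.9
Result: Rt = 34844.5 N

34844.5 N


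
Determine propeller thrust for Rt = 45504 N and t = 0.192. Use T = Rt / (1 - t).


Formula: T = Rt / (1 - t)
Step 1 — (1 - t) = 1 - 0.192 = 0.808
Step 2 — T = 45504 / 0.808 ≈ 56317 N (5 s.f.)

56317 N


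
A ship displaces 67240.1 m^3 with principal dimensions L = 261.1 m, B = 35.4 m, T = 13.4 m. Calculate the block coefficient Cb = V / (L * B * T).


Formula: Cb = V / (L * B * T)
Step 1 — L * B * T = 261.1 * 35.4 * 13.4 = 123855.396 m^3
Step 2 — Cb = 67240.1 / 123855.396 ≈ 0.54289 (5 s.f.)

0.54289


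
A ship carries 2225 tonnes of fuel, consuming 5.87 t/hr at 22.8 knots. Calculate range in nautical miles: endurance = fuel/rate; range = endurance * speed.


Formula: endurance = fuel / rate; range = endurance * speed
Step 1 — endurance = 2225 / 5.87 = 379.046 hours
Step 2 — range = 379.046 * 22.8 ≈ 8642.2 nautical miles (5 s.f.)

8642.2 NM


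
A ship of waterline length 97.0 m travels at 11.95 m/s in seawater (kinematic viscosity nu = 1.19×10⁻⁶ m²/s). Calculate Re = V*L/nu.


Formula: Re = V * L / nu
Step 1 — V * L = 11.95 * 97.0 = 1159.15 m^2/s
Step 2 — Re = 1159.15 / 1.19e-6 = 9.74e+08

9.74e+08


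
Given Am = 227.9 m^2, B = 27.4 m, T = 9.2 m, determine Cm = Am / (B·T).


Formula: Cm = Am / (B * T)
Step 1 — B * T = 27.4 * 9.2 = 252.08 m^2
Step 2 — Cm = 227.9 / 252.08 ≈ 0.90408 (5 s.f.)

0.90408


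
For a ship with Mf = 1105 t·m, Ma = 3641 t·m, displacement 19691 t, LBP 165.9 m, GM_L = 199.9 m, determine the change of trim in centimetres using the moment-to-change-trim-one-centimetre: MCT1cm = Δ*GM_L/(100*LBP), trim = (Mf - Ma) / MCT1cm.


Formula: net trimming moment = Mf - Ma; MCT1cm = Δ*GM_L/(100*LBP); trim = net moment / MCT1cm
Step 1 — net trimming moment = 1105 - 3641 = -2536 t·m
Step 2 — MCT1cm = 19691 * 199.9 / (100 * 165.9) = 237.2653 t·m/cm
Step 3 — trim = -2536 / 237.2653 ≈ -10.688 cm (5 s.f.)

-10.688 cm


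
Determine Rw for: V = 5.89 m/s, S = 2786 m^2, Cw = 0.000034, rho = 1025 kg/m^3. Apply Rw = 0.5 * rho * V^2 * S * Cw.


Formula: Rw = 0.5 * rho * V^2 * S * Cw
Step 1 — V^2 = 5.89^2 = 34.6921
Step 2 — 0.5 * rho * V^2 = 0.5 * 1025 * 34.6921 = 17779.70125
Step 3 — Rw = 17779.70125 * 2786 * 0.000034 ≈ 1684.2 N (5 s.f.)

1684.2 N


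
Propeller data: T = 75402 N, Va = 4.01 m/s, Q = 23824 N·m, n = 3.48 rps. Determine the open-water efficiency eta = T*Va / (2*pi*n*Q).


Formula: eta = T * Va / (2 * pi * n * Q)
Step 1 — numerator = T * Va = 75402 * 4.01 = 302362.02
Step 2 — 2 * pi * n = 2 * pi * 3.48 = 21.865485
Step 3 — denominator = 21.865485 * 23824 = 520923.31
Step 4 — eta = 302362.02 / 520923.31 ≈ 0.58043 (5 s.f.)

0.58043


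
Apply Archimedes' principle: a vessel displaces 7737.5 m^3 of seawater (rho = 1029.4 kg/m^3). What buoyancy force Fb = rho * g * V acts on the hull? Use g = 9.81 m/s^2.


Formula: Fb = rho * g * V
Substituting: Fb = 1029.4 * 9.81 * 7737.5
Intermediate: 1029.4 * 9.81 = 10098.414
Result: Fb = 10098.414 * 7737.5 ≈ 78136000 N (5 s.f.)

78136000 N


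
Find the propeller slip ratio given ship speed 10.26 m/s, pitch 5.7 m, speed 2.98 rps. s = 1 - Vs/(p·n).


Formula: s = 1 - Vs / (p * n)
Step 1 — p * n = 5.7 * 2.98 = 16.986
Step 2 — Vs / (p*n) = 10.26 / 16.986 = 0.604027 (6 d.p.)
Step 3 — s = 1 - 0.604027 = 0.395973

0.395973


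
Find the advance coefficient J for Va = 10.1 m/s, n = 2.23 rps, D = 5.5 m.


Formula: J = Va / (n * D)
Step 1 — n * D = 2.23 * 5.5 = 12.265
Step 2 — J = 10.1 / 12.265 ≈ 0.82348 (5 s.f.)

0.82348


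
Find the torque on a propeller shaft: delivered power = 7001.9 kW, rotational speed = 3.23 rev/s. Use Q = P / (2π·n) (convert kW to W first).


Formula: Q = P_W / (2 * pi * n)
Step 1 — P_W = 7001.9 kW * 1000 = 7001900.0 W
Step 2 — 2 * pi * n = 2 * pi * 3.23 = 20.294689
Step 3 — Q = 7001900.0 / 20.294689 ≈ 345010 N·m (5 s.f.)

345010 N·m


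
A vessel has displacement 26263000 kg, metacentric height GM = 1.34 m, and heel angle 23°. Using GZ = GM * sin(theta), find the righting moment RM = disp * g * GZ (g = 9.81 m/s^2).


Formula: GZ = GM * sin(theta); RM = disp * g * GZ
Step 1 — GZ = 1.34 * sin(23°) = 1.34 * 0.390731 = 0.52358 m
Step 2 — RM = 26263000 * 9.81 * 0.52358 ≈ 134900000 N·m (5 s.f.)

134900000 N·m


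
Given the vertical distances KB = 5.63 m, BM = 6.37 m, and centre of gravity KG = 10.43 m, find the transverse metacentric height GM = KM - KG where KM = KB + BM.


Formula: GM = KB + BM - KG
Step 1 — KM = KB + BM = 5.63 + 6.37 = 12.0 m
Step 2 — GM = KM - KG = 12.0 - 10.43 = 1.57 m

1.57 m


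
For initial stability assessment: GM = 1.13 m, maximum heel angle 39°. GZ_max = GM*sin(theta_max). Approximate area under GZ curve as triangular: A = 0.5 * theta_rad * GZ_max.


Formula: GZ_max = GM * sin(theta); Area = 0.5 * theta_rad * GZ_max
Step 1 — GZ_max = 1.13 * sin(39°) = 1.13 * 0.62932 = 0.711132 m
Step 2 — theta_rad = 39 * pi/180 = 0.680678 rad
Step 3 — Area = 0.5 * 0.680678 * 0.711132 ≈ 0.24203 m·rad (5 s.f.)

0.24203 m·rad


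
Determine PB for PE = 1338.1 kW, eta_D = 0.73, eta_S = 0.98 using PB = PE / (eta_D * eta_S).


Formula: PB = PE / (eta_D * eta_S)
Step 1 — combined efficiency = eta_D * eta_S = 0.73 * 0.98 = 0.7154
Step 2 — PB = 1338.1 / 0.7154 ≈ 1870.4 kW (5 s.f.)

1870.4 kW


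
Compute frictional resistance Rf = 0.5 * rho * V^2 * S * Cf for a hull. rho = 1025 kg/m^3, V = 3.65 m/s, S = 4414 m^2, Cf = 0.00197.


Formula: Rf = 0.5 * rho * V^2 * S * Cf
Step 1 — V^2 = 3.65^2 = 13.3225
Step 2 — 0.5 * rho * V^2 = 0.5 * 1025 * 13.3225 = 6827.78125
Step 3 — Rf = 6827.78125 * 4414 * 0.00197 ≈ 59372 N (5 s.f.)

59372 N


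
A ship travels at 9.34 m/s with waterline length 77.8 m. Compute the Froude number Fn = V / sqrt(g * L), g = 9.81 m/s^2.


Formula: Fn = V / sqrt(g * L)
Step 1 — g * L = 9.81 * 77.8 = 763.218
Step 2 — sqrt(g * L) = sqrt(763.218) = 27.6264
Step 3 — Fn = 9.34 / 27.6264 ≈ 0.33808 (5 s.f.)

0.33808


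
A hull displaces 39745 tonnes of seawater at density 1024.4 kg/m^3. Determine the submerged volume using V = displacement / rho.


Formula: V = mass / rho
Step 1 — convert tonnes to kg: 39745 t * 1000 = 39745000 kg
Step 2 — V = 39745000 / 1024.4 ≈ 38798 m^3 (5 s.f.)

38798 m^3


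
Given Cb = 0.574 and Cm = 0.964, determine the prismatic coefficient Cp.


Formula: Cp = Cb / Cm
Substituting: Cp = 0.574 / 0.964
Result: Cp ≈ 0.59544 (5 s.f.)

0.59544


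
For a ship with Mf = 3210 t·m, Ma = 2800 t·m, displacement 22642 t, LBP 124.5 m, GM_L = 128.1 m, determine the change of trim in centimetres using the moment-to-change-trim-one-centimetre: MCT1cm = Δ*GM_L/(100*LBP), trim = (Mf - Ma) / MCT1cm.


Formula: net trimming moment = Mf - Ma; MCT1cm = Δ*GM_L/(100*LBP); trim = net moment / MCT1cm
Step 1 — net trimming moment = 3210 - 2800 = 410 t·m
Step 2 — MCT1cm = 22642 * 128.1 / (100 * 124.5) = 232.9671 t·m/cm
Step 3 — trim = 410 / 232.9671 ≈ 1.7599 cm (5 s.f.)

1.7599 cm


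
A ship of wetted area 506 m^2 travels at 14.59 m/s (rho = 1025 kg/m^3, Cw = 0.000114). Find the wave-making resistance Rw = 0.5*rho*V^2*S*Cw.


Formula: Rw = 0.5 * rho * V^2 * S * Cw
Step 1 — V^2 = 14.59^2 = 212.8681
Step 2 — 0.5 * rho * V^2 = 0.5 * 1025 * 212.8681 = 109094.90125
Step 3 — Rw = 109094.90125 * 506 * 0.000114 ≈ 6293.0 N (5 s.f.)

6293.0 N


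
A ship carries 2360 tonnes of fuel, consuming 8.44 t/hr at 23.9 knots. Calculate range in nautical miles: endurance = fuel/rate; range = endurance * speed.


Formula: endurance = fuel / rate; range = endurance * speed
Step 1 — endurance = 2360 / 8.44 = 279.6209 hours
Step 2 — range = 279.6209 * 23.9 ≈ 6682.9 nautical miles (5 s.f.)

6682.9 NM


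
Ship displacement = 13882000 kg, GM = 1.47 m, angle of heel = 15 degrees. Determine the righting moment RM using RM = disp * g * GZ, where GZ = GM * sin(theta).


Formula: GZ = GM * sin(theta); RM = disp * g * GZ
Step 1 — GZ = 1.47 * sin(15°) = 1.47 * 0.258819 = 0.380464 m
Step 2 — RM = 13882000 * 9.81 * 0.380464 ≈ 51813000 N·m (5 s.f.)

51813000 N·m


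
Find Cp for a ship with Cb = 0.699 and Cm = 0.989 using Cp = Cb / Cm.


Formula: Cp = Cb / Cm
Substituting: Cp = 0.699 / 0.989
Result: Cp ≈ 0.70677 (5 s.f.)

0.70677


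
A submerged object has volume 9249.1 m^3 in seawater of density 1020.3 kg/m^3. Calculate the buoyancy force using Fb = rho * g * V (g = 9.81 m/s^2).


Formula: Fb = rho * g * V
Substituting: Fb = 1020.3 * 9.81 * 9249.1
Intermediate: 1020.3 * 9.81 = 10009.143
Result: Fb = 10009.143 * 9249.1 ≈ 92576000 N (5 s.f.)

92576000 N


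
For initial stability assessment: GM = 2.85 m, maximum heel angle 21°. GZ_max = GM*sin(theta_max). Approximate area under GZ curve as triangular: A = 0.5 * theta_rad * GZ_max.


Formula: GZ_max = GM * sin(theta); Area = 0.5 * theta_rad * GZ_max
Step 1 — GZ_max = 2.85 * sin(21°) = 2.85 * 0.358368 = 1.021349 m
Step 2 — theta_rad = 21 * pi/180 = 0.366519 rad
Step 3 — Area = 0.5 * 0.366519 * 1.021349 ≈ 0.18717 m·rad (5 s.f.)

0.18717 m·rad


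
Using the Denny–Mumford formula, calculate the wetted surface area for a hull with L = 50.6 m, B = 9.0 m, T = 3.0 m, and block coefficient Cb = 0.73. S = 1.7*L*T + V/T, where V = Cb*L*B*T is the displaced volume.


Formula: S = 1.7*L*T + V/T with V = Cb*L*B*T, i.e. S = L * (1.7*T + Cb*B)
Step 1 — 1.7*T = 1.7 * 3.0 = 5.1 m
Step 2 — Cb*B = 0.73 * 9.0 = 6.57 m
Step 3 — 1.7*T + Cb*B = 5.1 + 6.57 = 11.67 m
Step 4 — S = 50.6 * 11.67 ≈ 590.50 m^2 (5 s.f.)

590.50 m^2


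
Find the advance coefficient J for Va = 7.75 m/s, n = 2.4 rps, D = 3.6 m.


Formula: J = Va / (n * D)
Step 1 — n * D = 2.4 * 3.6 = 8.64
Step 2 — J = 7.75 / 8.64 ≈ 0.89699 (5 s.f.)

0.89699


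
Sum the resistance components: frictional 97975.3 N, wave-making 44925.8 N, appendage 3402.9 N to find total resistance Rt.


Formula: Rt = Rf + Rw + Ra
Substituting: Rt = 97975.3 + 44925.8 + 3402.9
Result: Rt = 146304.0 N

146304.0 N


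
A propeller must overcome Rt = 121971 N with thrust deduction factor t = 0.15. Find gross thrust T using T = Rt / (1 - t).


Formula: T = Rt / (1 - t)
Step 1 — (1 - t) = 1 - 0.15 = 0.85
Step 2 — T = 121971 / 0.85 ≈ 143500 N (5 s.f.)

143500 N


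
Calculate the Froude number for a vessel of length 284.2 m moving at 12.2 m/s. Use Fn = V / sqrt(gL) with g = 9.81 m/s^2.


Formula: Fn = V / sqrt(g * L)
Step 1 — g * L = 9.81 * 284.2 = 2788.002
Step 2 — sqrt(g * L) = sqrt(2788.002) = 52.801534
Step 3 — Fn = 12.2 / 52.801534 ≈ 0.23105 (5 s.f.)

0.23105


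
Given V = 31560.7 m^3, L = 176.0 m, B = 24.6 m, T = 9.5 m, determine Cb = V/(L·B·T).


Formula: Cb = V / (L * B * T)
Step 1 — L * B * T = 176.0 * 24.6 * 9.5 = 41131.2 m^3
Step 2 — Cb = 31560.7 / 41131.2 ≈ 0.76732 (5 s.f.)

0.76732


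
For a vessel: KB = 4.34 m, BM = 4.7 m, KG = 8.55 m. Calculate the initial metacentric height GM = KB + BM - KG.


Formula: GM = KB + BM - KG
Step 1 — KM = KB + BM = 4.34 + 4.7 = 9.04 m
Step 2 — GM = KM - KG = 9.04 - 8.55 = 0.49 m

0.49 m


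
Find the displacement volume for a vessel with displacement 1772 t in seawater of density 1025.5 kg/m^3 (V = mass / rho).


Formula: V = mass / rho
Step 1 — convert tonnes to kg: 1772 t * 1000 = 1772000 kg
Step 2 — V = 1772000 / 1025.5 ≈ 1727.9 m^3 (5 s.f.)

1727.9 m^3


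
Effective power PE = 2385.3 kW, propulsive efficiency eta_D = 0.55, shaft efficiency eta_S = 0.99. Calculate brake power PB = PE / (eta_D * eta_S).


Formula: PB = PE / (eta_D * eta_S)
Step 1 — combined efficiency = eta_D * eta_S = 0.55 * 0.99 = 0.5445
Step 2 — PB = 2385.3 / 0.5445 ≈ 4380.7 kW (5 s.f.)

4380.7 kW


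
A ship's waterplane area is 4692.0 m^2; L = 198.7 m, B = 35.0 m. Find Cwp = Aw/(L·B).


Formula: Cwp = Aw / (L * B)
Step 1 — L * B = 198.7 * 35.0 = 6954.5 m^2
Step 2 — Cwp = 4692.0 / 6954.5 ≈ 0.67467 (5 s.f.)

0.67467


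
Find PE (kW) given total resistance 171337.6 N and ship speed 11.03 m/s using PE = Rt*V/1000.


Formula: PE = Rt * V / 1000 (kW)
Step 1 — PE (W) = 171337.6 * 11.03 = 1889853.728 W
Step 2 — PE (kW) = 1889853.728 / 1000 ≈ 1889.9 kW (5 s.f.)

1889.9 kW


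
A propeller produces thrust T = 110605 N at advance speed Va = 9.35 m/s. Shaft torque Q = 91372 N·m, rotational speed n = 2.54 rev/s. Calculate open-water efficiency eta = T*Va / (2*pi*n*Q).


Formula: eta = T * Va / (2 * pi * n * Q)
Step 1 — numerator = T * Va = 110605 * 9.35 = 1034156.75
Step 2 — 2 * pi * n = 2 * pi * 2.54 = 15.959291
Step 3 — denominator = 15.959291 * 91372 = 1458232.34
Step 4 — eta = 1034156.75 / 1458232.34 ≈ 0.70919 (5 s.f.)

0.70919


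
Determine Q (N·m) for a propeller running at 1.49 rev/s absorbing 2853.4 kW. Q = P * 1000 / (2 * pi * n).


Formula: Q = P_W / (2 * pi * n)
Step 1 — P_W = 2853.4 kW * 1000 = 2853400.0 W
Step 2 — 2 * pi * n = 2 * pi * 1.49 = 9.361946
Step 3 — Q = 2853400.0 / 9.361946 ≈ 304790 N·m (5 s.f.)

304790 N·m


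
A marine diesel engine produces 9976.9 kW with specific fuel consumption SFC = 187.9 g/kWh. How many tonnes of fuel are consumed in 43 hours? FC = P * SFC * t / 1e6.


Formula: FC (tonnes) = P * SFC * t / 1,000,000
Step 1 — P * SFC * t = 9976.9 * 187.9 * 43 = 80610358.93 g
Step 2 — FC (tonnes) = 80610358.93 / 1,000,000 ≈ 80.610 tonnes (5 s.f.)

80.610 tonnes


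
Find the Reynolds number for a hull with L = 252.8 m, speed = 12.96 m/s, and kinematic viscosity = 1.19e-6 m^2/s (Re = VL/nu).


Formula: Re = V * L / nu
Step 1 — V * L = 12.96 * 252.8 = 3276.288 m^2/s
Step 2 — Re = 3276.288 / 1.19e-6 = 2.75e+09

2.75e+09


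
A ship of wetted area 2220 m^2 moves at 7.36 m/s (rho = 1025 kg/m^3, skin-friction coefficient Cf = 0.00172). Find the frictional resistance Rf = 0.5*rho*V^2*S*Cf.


Formula: Rf = 0.5 * rho * V^2 * S * Cf
Step 1 — V^2 = 7.36^2 = 54.1696
Step 2 — 0.5 * rho * V^2 = 0.5 * 1025 * 54.1696 = 27761.92
Step 3 — Rf = 27761.92 * 2220 * 0.00172 ≈ 106010 N (5 s.f.)

106010 N


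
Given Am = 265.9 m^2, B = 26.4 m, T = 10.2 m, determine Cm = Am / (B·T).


Formula: Cm = Am / (B * T)
Step 1 — B * T = 26.4 * 10.2 = 269.28 m^2
Step 2 — Cm = 265.9 / 269.28 ≈ 0.98745 (5 s.f.)

0.98745


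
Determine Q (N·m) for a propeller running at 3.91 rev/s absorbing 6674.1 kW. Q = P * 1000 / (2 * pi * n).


Formula: Q = P_W / (2 * pi * n)
Step 1 — P_W = 6674.1 kW * 1000 = 6674100.0 W
Step 2 — 2 * pi * n = 2 * pi * 3.91 = 24.567255
Step 3 — Q = 6674100.0 / 24.567255 ≈ 271670 N·m (5 s.f.)

271670 N·m


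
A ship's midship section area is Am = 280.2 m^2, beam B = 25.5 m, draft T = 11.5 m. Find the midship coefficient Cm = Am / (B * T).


Formula: Cm = Am / (B * T)
Step 1 — B * T = 25.5 * 11.5 = 293.25 m^2
Step 2 — Cm = 280.2 / 293.25 ≈ 0.95550 (5 s.f.)

0.95550


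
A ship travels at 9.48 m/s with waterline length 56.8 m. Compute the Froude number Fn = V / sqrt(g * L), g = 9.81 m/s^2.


Formula: Fn = V / sqrt(g * L)
Step 1 — g * L = 9.81 * 56.8 = 557.208
Step 2 — sqrt(g * L) = sqrt(557.208) = 23.605254
Step 3 — Fn = 9.48 / 23.605254 ≈ 0.40161 (5 s.f.)

0.40161


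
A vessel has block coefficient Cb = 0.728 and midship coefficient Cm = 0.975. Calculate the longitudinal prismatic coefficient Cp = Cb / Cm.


Formula: Cp = Cb / Cm
Substituting: Cp = 0.728 / 0.975
Result: Cp ≈ 0.74667 (5 s.f.)

0.74667


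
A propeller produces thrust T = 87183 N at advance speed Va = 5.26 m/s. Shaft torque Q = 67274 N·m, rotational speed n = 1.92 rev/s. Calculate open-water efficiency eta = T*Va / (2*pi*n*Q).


Formula: eta = T * Va / (2 * pi * n * Q)
Step 1 — numerator = T * Va = 87183 * 5.26 = 458582.58
Step 2 — 2 * pi * n = 2 * pi * 1.92 = 12.063716
Step 3 — denominator = 12.063716 * 67274 = 811574.43
Step 4 — eta = 458582.58 / 811574.43 ≈ 0.56505 (5 s.f.)

0.56505


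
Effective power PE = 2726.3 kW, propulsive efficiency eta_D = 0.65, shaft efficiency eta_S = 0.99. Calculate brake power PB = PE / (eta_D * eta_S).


Formula: PB = PE / (eta_D * eta_S)
Step 1 — combined efficiency = eta_D * eta_S = 0.65 * 0.99 = 0.6435
Step 2 — PB = 2726.3 / 0.6435 ≈ 4236.7 kW (5 s.f.)

4236.7 kW
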